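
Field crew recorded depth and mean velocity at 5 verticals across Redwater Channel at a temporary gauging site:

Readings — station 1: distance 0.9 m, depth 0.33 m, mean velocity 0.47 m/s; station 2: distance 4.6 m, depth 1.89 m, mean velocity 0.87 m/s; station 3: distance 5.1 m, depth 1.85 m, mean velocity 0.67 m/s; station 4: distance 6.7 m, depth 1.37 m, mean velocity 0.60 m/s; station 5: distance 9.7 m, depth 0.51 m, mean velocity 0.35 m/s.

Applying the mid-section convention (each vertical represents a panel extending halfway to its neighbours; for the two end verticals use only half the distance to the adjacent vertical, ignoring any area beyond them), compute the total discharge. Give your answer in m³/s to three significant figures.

w_1 = (4.6 − 0.9)/2 = 1.85 m; q_1 = 0.47 × 0.33 × 1.85 = 0.2869 m³/s
w_2 = (5.1 − 0.9)/2 = 2.1 m; q_2 = 0.87 × 1.89 × 2.1 = 3.453 m³/s
w_3 = (6.7 − 4.6)/2 = 1.05 m; q_3 = 0.67 × 1.85 × 1.05 = 1.301 m³/s
w_4 = (9.7 − 5.1)/2 = 2.3 m; q_4 = 0.60 × 1.37 × 2.3 = 1.891 m³/s
w_5 = (9.7 − 6.7)/2 = 1.5 m; q_5 = 0.35 × 0.51 × 1.5 = 0.2678 m³/s
Q = Σ qᵢ = 7.200 m³/s

7.20 m³/s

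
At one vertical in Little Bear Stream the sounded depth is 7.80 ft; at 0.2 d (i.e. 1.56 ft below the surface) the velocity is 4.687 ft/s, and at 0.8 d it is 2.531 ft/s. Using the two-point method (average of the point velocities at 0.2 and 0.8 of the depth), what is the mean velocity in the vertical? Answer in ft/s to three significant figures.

3.61 ft/s

v̄ = (4.687 + 2.531) / 2 = 3.609 ft/s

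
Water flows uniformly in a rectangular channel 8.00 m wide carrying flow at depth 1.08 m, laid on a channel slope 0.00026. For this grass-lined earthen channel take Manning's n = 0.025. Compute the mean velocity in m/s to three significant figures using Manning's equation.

A = b·y = 8.00 × 1.08 = 8.640 m²
P = b + 2y = 8.00 + 2×1.08 = 10.16 m
R = A/P = 8.640/10.16 = 0.8504 m
Q = (1/n)·A·R^(2/3)·S^(1/2) = (1/0.025) × 8.640 × 0.8504^(2/3) × 0.00026^(1/2) = 5.002 m³/s
V = Q/A = 5.002/8.640 = 0.5789 m/s

0.579 m/s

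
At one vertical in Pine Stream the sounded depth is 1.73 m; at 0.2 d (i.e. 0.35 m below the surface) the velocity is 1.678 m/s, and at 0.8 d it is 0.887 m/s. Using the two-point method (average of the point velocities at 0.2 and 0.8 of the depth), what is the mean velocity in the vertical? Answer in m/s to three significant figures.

1.28 m/s

v̄ = (1.678 + 0.887) / 2 = 1.283 m/s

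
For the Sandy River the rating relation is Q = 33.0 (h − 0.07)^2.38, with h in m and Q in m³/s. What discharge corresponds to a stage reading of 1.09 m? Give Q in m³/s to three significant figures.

34.6 m³/s

Q = 33.0 × (1.09 − 0.07)^2.38 = 33.0 × 1.02^2.38 = 34.59 m³/s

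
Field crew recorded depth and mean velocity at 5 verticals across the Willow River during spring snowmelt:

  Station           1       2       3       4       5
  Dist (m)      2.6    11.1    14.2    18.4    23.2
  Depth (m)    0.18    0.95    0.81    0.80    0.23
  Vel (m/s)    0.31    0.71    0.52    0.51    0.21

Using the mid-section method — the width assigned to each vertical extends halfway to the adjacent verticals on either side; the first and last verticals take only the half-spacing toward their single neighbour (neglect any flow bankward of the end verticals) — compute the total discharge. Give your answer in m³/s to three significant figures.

7.64 m³/s

w_1 = (11.1 − 2.6)/2 = 4.25 m; q_1 = 0.31 × 0.18 × 4.25 = 0.2372 m³/s
w_2 = (14.2 − 2.6)/2 = 5.8 m; q_2 = 0.71 × 0.95 × 5.8 = 3.912 m³/s
w_3 = (18.4 − 11.1)/2 = 3.65 m; q_3 = 0.52 × 0.81 × 3.65 = 1.537 m³/s
w_4 = (23.2 − 14.2)/2 = 4.5 m; q_4 = 0.51 × 0.80 × 4.5 = 1.836 m³/s
w_5 = (23.2 − 18.4)/2 = 2.4 m; q_5 = 0.21 × 0.23 × 2.4 = 0.1159 m³/s
Q = Σ qᵢ = 7.639 m³/s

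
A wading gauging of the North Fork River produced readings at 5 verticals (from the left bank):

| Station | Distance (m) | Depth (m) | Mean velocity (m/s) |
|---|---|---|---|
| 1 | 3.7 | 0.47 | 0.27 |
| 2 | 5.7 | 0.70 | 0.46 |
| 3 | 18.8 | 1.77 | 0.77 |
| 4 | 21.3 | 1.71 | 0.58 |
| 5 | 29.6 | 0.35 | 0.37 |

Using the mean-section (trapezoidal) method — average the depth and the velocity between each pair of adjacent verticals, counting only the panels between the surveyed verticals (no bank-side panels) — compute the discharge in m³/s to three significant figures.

17.4 m³/s

Panel 1-2: Δb = 2 m, d̄ = (0.47+0.70)/2 = 0.585, v̄ = (0.27+0.46)/2 = 0.365 → q = 2×0.585×0.365 = 0.4271 m³/s
Panel 2-3: Δb = 13.1 m, d̄ = (0.70+1.77)/2 = 1.235, v̄ = (0.46+0.77)/2 = 0.615 → q = 13.1×1.235×0.615 = 9.950 m³/s
Panel 3-4: Δb = 2.5 m, d̄ = (1.77+1.71)/2 = 1.74, v̄ = (0.77+0.58)/2 = 0.675 → q = 2.5×1.74×0.675 = 2.936 m³/s
Panel 4-5: Δb = 8.3 m, d̄ = (1.71+0.35)/2 = 1.03, v̄ = (0.58+0.37)/2 = 0.475 → q = 8.3×1.03×0.475 = 4.061 m³/s
Q = Σ q = 17.37 m³/s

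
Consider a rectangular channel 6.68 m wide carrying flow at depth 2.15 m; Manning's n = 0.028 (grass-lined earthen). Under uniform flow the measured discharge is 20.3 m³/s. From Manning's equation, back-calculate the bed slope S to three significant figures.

A = b·y = 6.68 × 2.15 = 14.36 m²
P = b + 2y = 6.68 + 2×2.15 = 10.98 m
R = A/P = 14.36/10.98 = 1.308 m
S = (Q·n / (1·A·R^(2/3)))² = (20.3×0.028 / (1×14.36×1.196))² = 0.001095

0.00109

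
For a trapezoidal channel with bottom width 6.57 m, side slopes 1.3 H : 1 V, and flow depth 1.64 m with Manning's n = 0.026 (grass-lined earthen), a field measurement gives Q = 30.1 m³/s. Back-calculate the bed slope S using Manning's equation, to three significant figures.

A = (b + z·y)·y = (6.57 + 1.3×1.64)×1.64 = 14.27 m²
P = b + 2y√(1+z²) = 6.57 + 2×1.64×√(1+1.3²) = 11.95 m
R = A/P = 14.27/11.95 = 1.194 m
S = (Q·n / (1·A·R^(2/3)))² = (30.1×0.026 / (1×14.27×1.126))² = 0.002373

0.00237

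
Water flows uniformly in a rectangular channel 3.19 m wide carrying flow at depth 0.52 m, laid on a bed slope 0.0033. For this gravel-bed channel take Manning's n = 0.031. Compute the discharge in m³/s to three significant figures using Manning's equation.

1.65 m³/s

A = b·y = 3.19 × 0.52 = 1.659 m²
P = b + 2y = 3.19 + 2×0.52 = 4.230 m
R = A/P = 1.659/4.230 = 0.3922 m
Q = (1/n)·A·R^(2/3)·S^(1/2) = (1/0.031) × 1.659 × 0.3922^(2/3) × 0.0033^(1/2) = 1.647 m³/s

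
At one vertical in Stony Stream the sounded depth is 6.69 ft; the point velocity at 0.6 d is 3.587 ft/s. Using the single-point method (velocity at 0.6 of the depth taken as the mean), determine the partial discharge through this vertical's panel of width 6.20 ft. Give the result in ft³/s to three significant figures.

149 ft³/s

v̄ = v₀.₆ = 3.587 ft/s
q = v̄ × d × w = 3.587 × 6.69 × 6.20 = 148.8 ft³/s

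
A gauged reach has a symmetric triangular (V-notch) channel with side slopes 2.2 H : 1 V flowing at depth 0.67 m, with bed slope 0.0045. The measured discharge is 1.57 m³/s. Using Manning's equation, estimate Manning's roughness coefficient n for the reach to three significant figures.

0.0191

A = z·y² = 2.2×0.67² = 0.9876 m²
P = 2y√(1+z²) = 2×0.67×√(1+2.2²) = 3.238 m
R = A/P = 0.9876/3.238 = 0.3050 m
n = (1/Q)·A·R^(2/3)·S^(1/2) = (1/1.57) × 0.9876 × 0.4531 × 0.06708 = 0.01912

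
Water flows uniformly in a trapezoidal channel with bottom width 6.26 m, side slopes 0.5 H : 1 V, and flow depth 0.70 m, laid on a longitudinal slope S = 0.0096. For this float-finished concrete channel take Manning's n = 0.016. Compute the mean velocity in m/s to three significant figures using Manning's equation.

4.31 m/s

A = (b + z·y)·y = (6.26 + 0.5×0.70)×0.70 = 4.627 m²
P = b + 2y√(1+z²) = 6.26 + 2×0.70×√(1+0.5²) = 7.825 m
R = A/P = 4.627/7.825 = 0.5913 m
Q = (1/n)·A·R^(2/3)·S^(1/2) = (1/0.016) × 4.627 × 0.5913^(2/3) × 0.0096^(1/2) = 19.96 m³/s
V = Q/A = 19.96/4.627 = 4.314 m/s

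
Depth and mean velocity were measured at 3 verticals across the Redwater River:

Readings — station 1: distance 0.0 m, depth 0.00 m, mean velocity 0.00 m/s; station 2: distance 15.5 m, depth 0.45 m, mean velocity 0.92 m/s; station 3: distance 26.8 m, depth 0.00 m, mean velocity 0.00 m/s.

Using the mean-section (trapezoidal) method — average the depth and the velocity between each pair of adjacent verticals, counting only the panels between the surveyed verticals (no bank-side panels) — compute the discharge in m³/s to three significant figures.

Panel 1-2: Δb = 15.5 m, d̄ = (0.00+0.45)/2 = 0.225, v̄ = (0.00+0.92)/2 = 0.46 → q = 15.5×0.225×0.46 = 1.604 m³/s
Panel 2-3: Δb = 11.3 m, d̄ = (0.45+0.00)/2 = 0.225, v̄ = (0.92+0.00)/2 = 0.46 → q = 11.3×0.225×0.46 = 1.170 m³/s
Q = Σ q = 2.774 m³/s

2.77 m³/s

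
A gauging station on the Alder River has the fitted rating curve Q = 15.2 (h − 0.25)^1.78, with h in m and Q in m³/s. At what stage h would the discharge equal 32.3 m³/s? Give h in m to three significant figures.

h − h₀ = (Q/C)^(1/b) = (32.3/15.2)^(1/1.78) = 1.527 m
h = 0.25 + 1.527 = 1.777 m

1.78 m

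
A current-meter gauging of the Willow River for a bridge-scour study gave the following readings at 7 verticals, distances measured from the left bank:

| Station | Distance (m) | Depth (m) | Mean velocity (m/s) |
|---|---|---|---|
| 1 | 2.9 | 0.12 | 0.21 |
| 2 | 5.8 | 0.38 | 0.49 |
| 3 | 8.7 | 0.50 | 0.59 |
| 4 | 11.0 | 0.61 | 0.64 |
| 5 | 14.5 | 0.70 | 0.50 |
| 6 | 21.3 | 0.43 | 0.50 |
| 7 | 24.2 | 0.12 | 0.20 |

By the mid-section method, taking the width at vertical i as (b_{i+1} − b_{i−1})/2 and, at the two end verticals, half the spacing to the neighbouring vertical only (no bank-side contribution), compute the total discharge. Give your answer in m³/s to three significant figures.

5.36 m³/s

w_1 = (5.8 − 2.9)/2 = 1.45 m; q_1 = 0.21 × 0.12 × 1.45 = 0.03654 m³/s
w_2 = (8.7 − 2.9)/2 = 2.9 m; q_2 = 0.49 × 0.38 × 2.9 = 0.5400 m³/s
w_3 = (11.0 − 5.8)/2 = 2.6 m; q_3 = 0.59 × 0.50 × 2.6 = 0.7670 m³/s
w_4 = (14.5 − 8.7)/2 = 2.9 m; q_4 = 0.64 × 0.61 × 2.9 = 1.132 m³/s
w_5 = (21.3 − 11.0)/2 = 5.15 m; q_5 = 0.50 × 0.70 × 5.15 = 1.803 m³/s
w_6 = (24.2 − 14.5)/2 = 4.85 m; q_6 = 0.50 × 0.43 × 4.85 = 1.043 m³/s
w_7 = (24.2 − 21.3)/2 = 1.45 m; q_7 = 0.20 × 0.12 × 1.45 = 0.03480 m³/s
Q = Σ qᵢ = 5.356 m³/s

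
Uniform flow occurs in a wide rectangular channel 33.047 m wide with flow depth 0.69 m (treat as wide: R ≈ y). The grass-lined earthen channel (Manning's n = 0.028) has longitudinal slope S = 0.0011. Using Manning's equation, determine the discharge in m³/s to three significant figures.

A = b·y = 33.047 × 0.69 = 22.80 m²
Wide channel: R ≈ y = 0.69 m
Q = (1/n)·A·R^(2/3)·S^(1/2) = (1/0.028) × 22.80 × 0.6900^(2/3) × 0.0011^(1/2) = 21.09 m³/s

21.1 m³/s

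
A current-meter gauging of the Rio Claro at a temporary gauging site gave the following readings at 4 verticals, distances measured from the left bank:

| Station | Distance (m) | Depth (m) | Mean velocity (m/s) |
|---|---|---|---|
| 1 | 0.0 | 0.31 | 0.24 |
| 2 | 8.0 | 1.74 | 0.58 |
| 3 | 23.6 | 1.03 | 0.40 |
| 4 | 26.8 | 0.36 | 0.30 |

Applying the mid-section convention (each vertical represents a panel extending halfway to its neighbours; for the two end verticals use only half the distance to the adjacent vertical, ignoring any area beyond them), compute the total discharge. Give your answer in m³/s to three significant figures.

16.3 m³/s

w_1 = (8.0 − 0.0)/2 = 4 m; q_1 = 0.24 × 0.31 × 4 = 0.2976 m³/s
w_2 = (23.6 − 0.0)/2 = 11.8 m; q_2 = 0.58 × 1.74 × 11.8 = 11.91 m³/s
w_3 = (26.8 − 8.0)/2 = 9.4 m; q_3 = 0.40 × 1.03 × 9.4 = 3.873 m³/s
w_4 = (26.8 − 23.6)/2 = 1.6 m; q_4 = 0.30 × 0.36 × 1.6 = 0.1728 m³/s
Q = Σ qᵢ = 16.25 m³/s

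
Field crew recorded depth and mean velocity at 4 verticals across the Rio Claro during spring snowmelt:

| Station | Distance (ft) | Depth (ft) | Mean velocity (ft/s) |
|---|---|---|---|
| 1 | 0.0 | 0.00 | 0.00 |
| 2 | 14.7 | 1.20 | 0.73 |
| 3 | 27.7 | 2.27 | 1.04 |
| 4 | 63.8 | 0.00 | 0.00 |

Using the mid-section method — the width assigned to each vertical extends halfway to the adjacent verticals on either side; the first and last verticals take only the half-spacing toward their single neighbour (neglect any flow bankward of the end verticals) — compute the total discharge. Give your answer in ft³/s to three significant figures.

w_2 = (27.7 − 0.0)/2 = 13.85 ft; q_2 = 0.73 × 1.20 × 13.85 = 12.13 ft³/s
w_3 = (63.8 − 14.7)/2 = 24.55 ft; q_3 = 1.04 × 2.27 × 24.55 = 57.96 ft³/s
Stations 1, 4 contribute zero (depth or velocity is 0).
Q = Σ qᵢ = 70.09 ft³/s

70.1 ft³/s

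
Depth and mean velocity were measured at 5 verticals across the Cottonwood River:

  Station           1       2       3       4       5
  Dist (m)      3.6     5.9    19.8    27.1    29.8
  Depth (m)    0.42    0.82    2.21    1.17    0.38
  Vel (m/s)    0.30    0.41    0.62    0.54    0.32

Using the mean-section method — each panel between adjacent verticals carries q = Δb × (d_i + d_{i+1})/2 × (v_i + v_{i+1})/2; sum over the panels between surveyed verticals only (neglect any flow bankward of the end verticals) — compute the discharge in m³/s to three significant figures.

19.4 m³/s

Panel 1-2: Δb = 2.3 m, d̄ = (0.42+0.82)/2 = 0.62, v̄ = (0.30+0.41)/2 = 0.355 → q = 2.3×0.62×0.355 = 0.5062 m³/s
Panel 2-3: Δb = 13.9 m, d̄ = (0.82+2.21)/2 = 1.515, v̄ = (0.41+0.62)/2 = 0.515 → q = 13.9×1.515×0.515 = 10.85 m³/s
Panel 3-4: Δb = 7.3 m, d̄ = (2.21+1.17)/2 = 1.69, v̄ = (0.62+0.54)/2 = 0.58 → q = 7.3×1.69×0.58 = 7.155 m³/s
Panel 4-5: Δb = 2.7 m, d̄ = (1.17+0.38)/2 = 0.775, v̄ = (0.54+0.32)/2 = 0.43 → q = 2.7×0.775×0.43 = 0.8998 m³/s
Q = Σ q = 19.41 m³/s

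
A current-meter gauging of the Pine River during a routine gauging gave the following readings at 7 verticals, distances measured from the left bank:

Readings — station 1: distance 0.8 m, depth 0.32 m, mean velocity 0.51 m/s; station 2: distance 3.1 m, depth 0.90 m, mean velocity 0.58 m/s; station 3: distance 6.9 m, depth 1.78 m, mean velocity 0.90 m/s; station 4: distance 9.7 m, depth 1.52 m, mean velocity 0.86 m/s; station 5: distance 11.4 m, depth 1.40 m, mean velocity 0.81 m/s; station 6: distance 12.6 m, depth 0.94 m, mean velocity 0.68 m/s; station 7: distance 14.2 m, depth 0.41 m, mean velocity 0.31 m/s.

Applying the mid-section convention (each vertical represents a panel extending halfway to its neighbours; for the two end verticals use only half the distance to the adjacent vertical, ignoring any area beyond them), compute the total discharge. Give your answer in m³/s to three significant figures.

w_1 = (3.1 − 0.8)/2 = 1.15 m; q_1 = 0.51 × 0.32 × 1.15 = 0.1877 m³/s
w_2 = (6.9 − 0.8)/2 = 3.05 m; q_2 = 0.58 × 0.90 × 3.05 = 1.592 m³/s
w_3 = (9.7 − 3.1)/2 = 3.3 m; q_3 = 0.90 × 1.78 × 3.3 = 5.287 m³/s
w_4 = (11.4 − 6.9)/2 = 2.25 m; q_4 = 0.86 × 1.52 × 2.25 = 2.941 m³/s
w_5 = (12.6 − 9.7)/2 = 1.45 m; q_5 = 0.81 × 1.40 × 1.45 = 1.644 m³/s
w_6 = (14.2 − 11.4)/2 = 1.4 m; q_6 = 0.68 × 0.94 × 1.4 = 0.8949 m³/s
w_7 = (14.2 − 12.6)/2 = 0.8 m; q_7 = 0.31 × 0.41 × 0.8 = 0.1017 m³/s
Q = Σ qᵢ = 12.65 m³/s

12.6 m³/s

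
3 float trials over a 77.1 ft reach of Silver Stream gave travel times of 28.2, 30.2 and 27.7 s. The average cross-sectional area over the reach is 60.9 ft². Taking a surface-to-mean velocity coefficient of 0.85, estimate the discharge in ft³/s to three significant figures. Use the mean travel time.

t̄ = (28.2 + 30.2 + 27.7) / 3 = 28.7 s
v_surface = L / t̄ = 77.1 / 28.7 = 2.686 ft/s
v_mean = 0.85 × 2.686 = 2.283 ft/s
Q = A × v_mean = 60.9 × 2.283 = 139.1 ft³/s

139 ft³/s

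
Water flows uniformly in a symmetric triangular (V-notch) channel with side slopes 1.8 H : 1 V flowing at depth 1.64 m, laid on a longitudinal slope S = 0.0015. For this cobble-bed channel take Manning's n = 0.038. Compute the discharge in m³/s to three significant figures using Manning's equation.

A = z·y² = 1.8×1.64² = 4.841 m²
P = 2y√(1+z²) = 2×1.64×√(1+1.8²) = 6.754 m
R = A/P = 4.841/6.754 = 0.7168 m
Q = (1/n)·A·R^(2/3)·S^(1/2) = (1/0.038) × 4.841 × 0.7168^(2/3) × 0.0015^(1/2) = 3.952 m³/s

3.95 m³/s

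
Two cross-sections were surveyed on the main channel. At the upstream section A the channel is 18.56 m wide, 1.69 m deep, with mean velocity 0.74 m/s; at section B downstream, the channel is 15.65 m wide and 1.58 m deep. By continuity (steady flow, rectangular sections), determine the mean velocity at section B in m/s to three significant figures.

Q = A₁V₁ = (18.56×1.69) × 0.74 = 23.21 m³/s
A₂ = 15.65 × 1.58 = 24.73 m²
V₂ = Q/A₂ = 23.21/24.73 = 0.9387 m/s

0.939 m/s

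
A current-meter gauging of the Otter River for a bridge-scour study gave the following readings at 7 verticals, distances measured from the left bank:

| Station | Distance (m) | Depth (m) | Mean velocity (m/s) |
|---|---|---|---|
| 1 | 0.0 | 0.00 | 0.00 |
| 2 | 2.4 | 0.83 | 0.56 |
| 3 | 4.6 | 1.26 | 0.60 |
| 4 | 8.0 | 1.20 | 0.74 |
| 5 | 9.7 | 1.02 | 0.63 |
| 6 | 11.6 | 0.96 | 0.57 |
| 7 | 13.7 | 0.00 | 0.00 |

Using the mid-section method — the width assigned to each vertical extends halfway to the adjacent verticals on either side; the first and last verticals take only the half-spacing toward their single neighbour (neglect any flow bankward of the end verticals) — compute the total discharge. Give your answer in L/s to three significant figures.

w_2 = (4.6 − 0.0)/2 = 2.3 m; q_2 = 0.56 × 0.83 × 2.3 = 1.069 m³/s
w_3 = (8.0 − 2.4)/2 = 2.8 m; q_3 = 0.60 × 1.26 × 2.8 = 2.117 m³/s
w_4 = (9.7 − 4.6)/2 = 2.55 m; q_4 = 0.74 × 1.20 × 2.55 = 2.264 m³/s
w_5 = (11.6 − 8.0)/2 = 1.8 m; q_5 = 0.63 × 1.02 × 1.8 = 1.157 m³/s
w_6 = (13.7 − 9.7)/2 = 2 m; q_6 = 0.57 × 0.96 × 2 = 1.094 m³/s
Stations 1, 7 contribute zero (depth or velocity is 0).
Q = Σ qᵢ = 7.701 m³/s
= 7.701 × 1000 = 7701 L/s

7700 L/s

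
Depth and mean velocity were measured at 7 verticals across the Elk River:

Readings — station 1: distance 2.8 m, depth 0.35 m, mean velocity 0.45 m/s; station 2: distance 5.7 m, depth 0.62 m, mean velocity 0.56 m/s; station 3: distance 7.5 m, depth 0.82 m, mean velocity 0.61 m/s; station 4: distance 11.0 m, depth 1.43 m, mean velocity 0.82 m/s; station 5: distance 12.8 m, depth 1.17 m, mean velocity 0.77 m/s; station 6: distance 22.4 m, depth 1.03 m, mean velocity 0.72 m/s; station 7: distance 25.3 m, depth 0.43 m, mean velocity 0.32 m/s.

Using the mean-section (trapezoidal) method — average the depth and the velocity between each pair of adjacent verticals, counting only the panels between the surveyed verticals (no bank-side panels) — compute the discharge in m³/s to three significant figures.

Panel 1-2: Δb = 2.9 m, d̄ = (0.35+0.62)/2 = 0.485, v̄ = (0.45+0.56)/2 = 0.505 → q = 2.9×0.485×0.505 = 0.7103 m³/s
Panel 2-3: Δb = 1.8 m, d̄ = (0.62+0.82)/2 = 0.72, v̄ = (0.56+0.61)/2 = 0.585 → q = 1.8×0.72×0.585 = 0.7582 m³/s
Panel 3-4: Δb = 3.5 m, d̄ = (0.82+1.43)/2 = 1.125, v̄ = (0.61+0.82)/2 = 0.715 → q = 3.5×1.125×0.715 = 2.815 m³/s
Panel 4-5: Δb = 1.8 m, d̄ = (1.43+1.17)/2 = 1.3, v̄ = (0.82+0.77)/2 = 0.795 → q = 1.8×1.3×0.795 = 1.860 m³/s
Panel 5-6: Δb = 9.6 m, d̄ = (1.17+1.03)/2 = 1.1, v̄ = (0.77+0.72)/2 = 0.745 → q = 9.6×1.1×0.745 = 7.867 m³/s
Panel 6-7: Δb = 2.9 m, d̄ = (1.03+0.43)/2 = 0.73, v̄ = (0.72+0.32)/2 = 0.52 → q = 2.9×0.73×0.52 = 1.101 m³/s
Q = Σ q = 15.11 m³/s

15.1 m³/s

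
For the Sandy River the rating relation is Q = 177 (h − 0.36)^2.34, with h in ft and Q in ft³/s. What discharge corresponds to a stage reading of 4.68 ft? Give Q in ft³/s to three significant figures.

Q = 177 × (4.68 − 0.36)^2.34 = 177 × 4.32^2.34 = 5433 ft³/s

5430 ft³/s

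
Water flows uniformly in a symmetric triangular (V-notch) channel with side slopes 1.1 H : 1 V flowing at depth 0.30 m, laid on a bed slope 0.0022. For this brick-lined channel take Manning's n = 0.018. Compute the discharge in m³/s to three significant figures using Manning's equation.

A = z·y² = 1.1×0.30² = 0.09900 m²
P = 2y√(1+z²) = 2×0.30×√(1+1.1²) = 0.8920 m
R = A/P = 0.09900/0.8920 = 0.1110 m
Q = (1/n)·A·R^(2/3)·S^(1/2) = (1/0.018) × 0.09900 × 0.1110^(2/3) × 0.0022^(1/2) = 0.05958 m³/s

0.0596 m³/s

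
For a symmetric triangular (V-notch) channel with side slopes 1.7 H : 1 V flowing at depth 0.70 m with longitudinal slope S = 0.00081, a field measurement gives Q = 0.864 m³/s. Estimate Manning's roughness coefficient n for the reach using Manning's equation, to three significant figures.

A = z·y² = 1.7×0.70² = 0.8330 m²
P = 2y√(1+z²) = 2×0.70×√(1+1.7²) = 2.761 m
R = A/P = 0.8330/2.761 = 0.3017 m
n = (1/Q)·A·R^(2/3)·S^(1/2) = (1/0.864) × 0.8330 × 0.4498 × 0.02846 = 0.01234

0.0123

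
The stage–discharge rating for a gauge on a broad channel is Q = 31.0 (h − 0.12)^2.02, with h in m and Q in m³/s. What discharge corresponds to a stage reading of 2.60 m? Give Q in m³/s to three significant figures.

Q = 31.0 × (2.60 − 0.12)^2.02 = 31.0 × 2.48^2.02 = 194.2 m³/s

194 m³/s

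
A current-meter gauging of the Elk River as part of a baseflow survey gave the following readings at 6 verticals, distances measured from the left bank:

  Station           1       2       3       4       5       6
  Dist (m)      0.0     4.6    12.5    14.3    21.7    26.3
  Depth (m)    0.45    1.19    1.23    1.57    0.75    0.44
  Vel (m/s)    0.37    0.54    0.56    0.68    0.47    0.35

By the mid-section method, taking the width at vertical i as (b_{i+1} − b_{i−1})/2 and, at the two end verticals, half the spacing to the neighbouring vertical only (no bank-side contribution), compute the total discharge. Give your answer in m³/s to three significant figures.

15.1 m³/s

w_1 = (4.6 − 0.0)/2 = 2.3 m; q_1 = 0.37 × 0.45 × 2.3 = 0.3830 m³/s
w_2 = (12.5 − 0.0)/2 = 6.25 m; q_2 = 0.54 × 1.19 × 6.25 = 4.016 m³/s
w_3 = (14.3 − 4.6)/2 = 4.85 m; q_3 = 0.56 × 1.23 × 4.85 = 3.341 m³/s
w_4 = (21.7 − 12.5)/2 = 4.6 m; q_4 = 0.68 × 1.57 × 4.6 = 4.911 m³/s
w_5 = (26.3 − 14.3)/2 = 6 m; q_5 = 0.47 × 0.75 × 6 = 2.115 m³/s
w_6 = (26.3 − 21.7)/2 = 2.3 m; q_6 = 0.35 × 0.44 × 2.3 = 0.3542 m³/s
Q = Σ qᵢ = 15.12 m³/s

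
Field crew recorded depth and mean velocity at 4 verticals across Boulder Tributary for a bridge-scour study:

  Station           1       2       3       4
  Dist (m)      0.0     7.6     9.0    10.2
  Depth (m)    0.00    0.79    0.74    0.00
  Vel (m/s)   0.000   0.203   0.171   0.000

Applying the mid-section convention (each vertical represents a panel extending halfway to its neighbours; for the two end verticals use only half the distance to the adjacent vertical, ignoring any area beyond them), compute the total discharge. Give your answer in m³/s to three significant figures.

0.886 m³/s

w_2 = (9.0 − 0.0)/2 = 4.5 m; q_2 = 0.203 × 0.79 × 4.5 = 0.7217 m³/s
w_3 = (10.2 − 7.6)/2 = 1.3 m; q_3 = 0.171 × 0.74 × 1.3 = 0.1645 m³/s
Stations 1, 4 contribute zero (depth or velocity is 0).
Q = Σ qᵢ = 0.8862 m³/s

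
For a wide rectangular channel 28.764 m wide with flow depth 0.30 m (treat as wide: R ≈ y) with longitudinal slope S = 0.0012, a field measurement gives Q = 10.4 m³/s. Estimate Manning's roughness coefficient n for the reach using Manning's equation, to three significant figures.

0.0129

A = b·y = 28.764 × 0.30 = 8.629 m²
Wide channel: R ≈ y = 0.30 m
n = (1/Q)·A·R^(2/3)·S^(1/2) = (1/10.4) × 8.629 × 0.4481 × 0.03464 = 0.01288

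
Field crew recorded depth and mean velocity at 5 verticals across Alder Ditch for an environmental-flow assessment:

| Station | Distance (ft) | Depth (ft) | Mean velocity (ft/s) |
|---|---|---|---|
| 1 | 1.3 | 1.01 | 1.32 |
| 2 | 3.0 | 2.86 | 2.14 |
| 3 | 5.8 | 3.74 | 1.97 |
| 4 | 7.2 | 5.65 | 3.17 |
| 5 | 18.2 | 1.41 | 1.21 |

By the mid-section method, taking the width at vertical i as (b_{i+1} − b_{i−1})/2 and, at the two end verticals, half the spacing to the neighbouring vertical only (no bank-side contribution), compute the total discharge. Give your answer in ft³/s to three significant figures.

w_1 = (3.0 − 1.3)/2 = 0.85 ft; q_1 = 1.32 × 1.01 × 0.85 = 1.133 ft³/s
w_2 = (5.8 − 1.3)/2 = 2.25 ft; q_2 = 2.14 × 2.86 × 2.25 = 13.77 ft³/s
w_3 = (7.2 − 3.0)/2 = 2.1 ft; q_3 = 1.97 × 3.74 × 2.1 = 15.47 ft³/s
w_4 = (18.2 − 5.8)/2 = 6.2 ft; q_4 = 3.17 × 5.65 × 6.2 = 111.0 ft³/s
w_5 = (18.2 − 7.2)/2 = 5.5 ft; q_5 = 1.21 × 1.41 × 5.5 = 9.384 ft³/s
Q = Σ qᵢ = 150.8 ft³/s

151 ft³/s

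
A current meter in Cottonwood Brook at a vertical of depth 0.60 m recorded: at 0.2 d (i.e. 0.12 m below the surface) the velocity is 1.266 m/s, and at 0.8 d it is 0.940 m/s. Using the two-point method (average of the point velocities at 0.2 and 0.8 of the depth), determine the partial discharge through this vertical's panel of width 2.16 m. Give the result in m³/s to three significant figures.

1.43 m³/s

v̄ = (1.266 + 0.940) / 2 = 1.103 m/s
q = v̄ × d × w = 1.103 × 0.60 × 2.16 = 1.429 m³/s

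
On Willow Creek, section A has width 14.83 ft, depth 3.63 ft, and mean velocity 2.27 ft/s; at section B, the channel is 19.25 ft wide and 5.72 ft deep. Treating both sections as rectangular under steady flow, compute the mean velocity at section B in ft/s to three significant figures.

Q = A₁V₁ = (14.83×3.63) × 2.27 = 122.2 ft³/s
A₂ = 19.25 × 5.72 = 110.1 ft²
V₂ = Q/A₂ = 122.2/110.1 = 1.110 ft/s

1.11 ft/s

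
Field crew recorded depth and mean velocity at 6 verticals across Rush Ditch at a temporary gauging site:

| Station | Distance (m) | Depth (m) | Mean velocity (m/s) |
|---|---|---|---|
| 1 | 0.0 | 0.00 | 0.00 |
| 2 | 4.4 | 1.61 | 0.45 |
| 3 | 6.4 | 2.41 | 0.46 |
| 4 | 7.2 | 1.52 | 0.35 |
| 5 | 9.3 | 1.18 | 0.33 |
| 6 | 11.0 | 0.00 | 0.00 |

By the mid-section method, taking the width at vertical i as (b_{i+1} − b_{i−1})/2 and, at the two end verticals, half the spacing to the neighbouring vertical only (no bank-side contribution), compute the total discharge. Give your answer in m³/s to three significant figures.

5.38 m³/s

w_2 = (6.4 − 0.0)/2 = 3.2 m; q_2 = 0.45 × 1.61 × 3.2 = 2.318 m³/s
w_3 = (7.2 − 4.4)/2 = 1.4 m; q_3 = 0.46 × 2.41 × 1.4 = 1.552 m³/s
w_4 = (9.3 − 6.4)/2 = 1.45 m; q_4 = 0.35 × 1.52 × 1.45 = 0.7714 m³/s
w_5 = (11.0 − 7.2)/2 = 1.9 m; q_5 = 0.33 × 1.18 × 1.9 = 0.7399 m³/s
Stations 1, 6 contribute zero (depth or velocity is 0).
Q = Σ qᵢ = 5.382 m³/s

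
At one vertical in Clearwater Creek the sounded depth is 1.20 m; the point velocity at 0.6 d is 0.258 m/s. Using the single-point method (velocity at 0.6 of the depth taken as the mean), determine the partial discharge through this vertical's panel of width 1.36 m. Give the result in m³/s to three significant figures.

0.421 m³/s

v̄ = v₀.₆ = 0.258 m/s
q = v̄ × d × w = 0.2580 × 1.20 × 1.36 = 0.4211 m³/s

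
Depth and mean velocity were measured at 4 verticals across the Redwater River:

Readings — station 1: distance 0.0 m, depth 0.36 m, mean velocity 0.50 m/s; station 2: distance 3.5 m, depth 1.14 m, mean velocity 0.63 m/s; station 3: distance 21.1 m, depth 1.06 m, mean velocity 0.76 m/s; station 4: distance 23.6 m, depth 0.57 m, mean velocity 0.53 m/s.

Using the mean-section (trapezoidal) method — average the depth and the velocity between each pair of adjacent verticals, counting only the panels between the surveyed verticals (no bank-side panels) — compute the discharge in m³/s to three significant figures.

Panel 1-2: Δb = 3.5 m, d̄ = (0.36+1.14)/2 = 0.75, v̄ = (0.50+0.63)/2 = 0.565 → q = 3.5×0.75×0.565 = 1.483 m³/s
Panel 2-3: Δb = 17.6 m, d̄ = (1.14+1.06)/2 = 1.1, v̄ = (0.63+0.76)/2 = 0.695 → q = 17.6×1.1×0.695 = 13.46 m³/s
Panel 3-4: Δb = 2.5 m, d̄ = (1.06+0.57)/2 = 0.815, v̄ = (0.76+0.53)/2 = 0.645 → q = 2.5×0.815×0.645 = 1.314 m³/s
Q = Σ q = 16.25 m³/s

16.3 m³/s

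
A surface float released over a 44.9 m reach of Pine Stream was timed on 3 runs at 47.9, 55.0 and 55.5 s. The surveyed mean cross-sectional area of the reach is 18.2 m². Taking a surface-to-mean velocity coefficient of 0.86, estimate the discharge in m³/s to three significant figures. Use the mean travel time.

13.3 m³/s

t̄ = (47.9 + 55.0 + 55.5) / 3 = 52.8 s
v_surface = L / t̄ = 44.9 / 52.8 = 0.8504 m/s
v_mean = 0.86 × 0.8504 = 0.7313 m/s
Q = A × v_mean = 18.2 × 0.7313 = 13.31 m³/s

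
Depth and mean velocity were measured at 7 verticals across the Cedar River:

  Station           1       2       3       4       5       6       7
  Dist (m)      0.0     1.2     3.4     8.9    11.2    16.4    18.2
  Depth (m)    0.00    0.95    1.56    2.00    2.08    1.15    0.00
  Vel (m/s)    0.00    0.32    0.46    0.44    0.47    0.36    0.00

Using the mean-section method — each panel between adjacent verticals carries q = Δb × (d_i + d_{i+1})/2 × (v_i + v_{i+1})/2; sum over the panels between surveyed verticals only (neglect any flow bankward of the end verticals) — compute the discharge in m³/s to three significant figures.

Panel 1-2: Δb = 1.2 m, d̄ = (0.00+0.95)/2 = 0.475, v̄ = (0.00+0.32)/2 = 0.16 → q = 1.2×0.475×0.16 = 0.09120 m³/s
Panel 2-3: Δb = 2.2 m, d̄ = (0.95+1.56)/2 = 1.255, v̄ = (0.32+0.46)/2 = 0.39 → q = 2.2×1.255×0.39 = 1.077 m³/s
Panel 3-4: Δb = 5.5 m, d̄ = (1.56+2.00)/2 = 1.78, v̄ = (0.46+0.44)/2 = 0.45 → q = 5.5×1.78×0.45 = 4.406 m³/s
Panel 4-5: Δb = 2.3 m, d̄ = (2.00+2.08)/2 = 2.04, v̄ = (0.44+0.47)/2 = 0.455 → q = 2.3×2.04×0.455 = 2.135 m³/s
Panel 5-6: Δb = 5.2 m, d̄ = (2.08+1.15)/2 = 1.615, v̄ = (0.47+0.36)/2 = 0.415 → q = 5.2×1.615×0.415 = 3.485 m³/s
Panel 6-7: Δb = 1.8 m, d̄ = (1.15+0.00)/2 = 0.575, v̄ = (0.36+0.00)/2 = 0.18 → q = 1.8×0.575×0.18 = 0.1863 m³/s
Q = Σ q = 11.38 m³/s

11.4 m³/s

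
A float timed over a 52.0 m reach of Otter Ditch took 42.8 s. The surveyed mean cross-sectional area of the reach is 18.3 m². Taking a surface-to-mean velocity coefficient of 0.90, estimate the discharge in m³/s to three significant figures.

20.0 m³/s

v_surface = L / t̄ = 52.0 / 42.8 = 1.215 m/s
v_mean = 0.90 × 1.215 = 1.093 m/s
Q = A × v_mean = 18.3 × 1.093 = 20.01 m³/s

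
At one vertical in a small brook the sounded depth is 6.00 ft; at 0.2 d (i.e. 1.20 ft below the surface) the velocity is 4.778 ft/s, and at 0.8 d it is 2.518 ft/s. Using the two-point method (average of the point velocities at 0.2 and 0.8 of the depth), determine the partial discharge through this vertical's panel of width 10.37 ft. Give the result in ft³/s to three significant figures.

v̄ = (4.778 + 2.518) / 2 = 3.648 ft/s
q = v̄ × d × w = 3.648 × 6.00 × 10.37 = 227.0 ft³/s

227 ft³/s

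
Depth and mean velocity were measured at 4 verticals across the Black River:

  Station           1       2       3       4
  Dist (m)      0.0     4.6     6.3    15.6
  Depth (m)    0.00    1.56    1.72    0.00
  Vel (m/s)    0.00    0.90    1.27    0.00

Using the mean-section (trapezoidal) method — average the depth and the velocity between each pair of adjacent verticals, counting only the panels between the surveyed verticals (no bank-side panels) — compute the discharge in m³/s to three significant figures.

Panel 1-2: Δb = 4.6 m, d̄ = (0.00+1.56)/2 = 0.78, v̄ = (0.00+0.90)/2 = 0.45 → q = 4.6×0.78×0.45 = 1.615 m³/s
Panel 2-3: Δb = 1.7 m, d̄ = (1.56+1.72)/2 = 1.64, v̄ = (0.90+1.27)/2 = 1.085 → q = 1.7×1.64×1.085 = 3.025 m³/s
Panel 3-4: Δb = 9.3 m, d̄ = (1.72+0.00)/2 = 0.86, v̄ = (1.27+0.00)/2 = 0.635 → q = 9.3×0.86×0.635 = 5.079 m³/s
Q = Σ q = 9.718 m³/s

9.72 m³/s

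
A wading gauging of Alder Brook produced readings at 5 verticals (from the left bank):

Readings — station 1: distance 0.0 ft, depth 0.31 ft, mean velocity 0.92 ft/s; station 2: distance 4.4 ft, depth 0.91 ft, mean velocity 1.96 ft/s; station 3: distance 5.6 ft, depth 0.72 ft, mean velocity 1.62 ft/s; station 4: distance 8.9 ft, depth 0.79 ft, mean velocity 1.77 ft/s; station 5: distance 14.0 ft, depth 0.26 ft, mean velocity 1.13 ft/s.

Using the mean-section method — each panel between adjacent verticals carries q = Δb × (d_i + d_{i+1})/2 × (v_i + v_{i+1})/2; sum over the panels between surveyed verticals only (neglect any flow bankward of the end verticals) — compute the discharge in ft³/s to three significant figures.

13.7 ft³/s

Panel 1-2: Δb = 4.4 ft, d̄ = (0.31+0.91)/2 = 0.61, v̄ = (0.92+1.96)/2 = 1.44 → q = 4.4×0.61×1.44 = 3.865 ft³/s
Panel 2-3: Δb = 1.2 ft, d̄ = (0.91+0.72)/2 = 0.815, v̄ = (1.96+1.62)/2 = 1.79 → q = 1.2×0.815×1.79 = 1.751 ft³/s
Panel 3-4: Δb = 3.3 ft, d̄ = (0.72+0.79)/2 = 0.755, v̄ = (1.62+1.77)/2 = 1.695 → q = 3.3×0.755×1.695 = 4.223 ft³/s
Panel 4-5: Δb = 5.1 ft, d̄ = (0.79+0.26)/2 = 0.525, v̄ = (1.77+1.13)/2 = 1.45 → q = 5.1×0.525×1.45 = 3.882 ft³/s
Q = Σ q = 13.72 ft³/s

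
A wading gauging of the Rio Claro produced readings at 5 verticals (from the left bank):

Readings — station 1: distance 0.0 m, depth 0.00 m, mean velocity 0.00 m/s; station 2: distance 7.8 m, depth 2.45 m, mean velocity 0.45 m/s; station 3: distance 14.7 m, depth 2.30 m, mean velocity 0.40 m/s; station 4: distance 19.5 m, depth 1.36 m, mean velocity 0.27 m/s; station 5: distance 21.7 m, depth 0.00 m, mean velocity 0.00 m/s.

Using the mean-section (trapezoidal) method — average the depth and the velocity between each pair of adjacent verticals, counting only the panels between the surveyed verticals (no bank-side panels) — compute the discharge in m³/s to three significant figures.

Panel 1-2: Δb = 7.8 m, d̄ = (0.00+2.45)/2 = 1.225, v̄ = (0.00+0.45)/2 = 0.225 → q = 7.8×1.225×0.225 = 2.150 m³/s
Panel 2-3: Δb = 6.9 m, d̄ = (2.45+2.30)/2 = 2.375, v̄ = (0.45+0.40)/2 = 0.425 → q = 6.9×2.375×0.425 = 6.965 m³/s
Panel 3-4: Δb = 4.8 m, d̄ = (2.30+1.36)/2 = 1.83, v̄ = (0.40+0.27)/2 = 0.335 → q = 4.8×1.83×0.335 = 2.943 m³/s
Panel 4-5: Δb = 2.2 m, d̄ = (1.36+0.00)/2 = 0.68, v̄ = (0.27+0.00)/2 = 0.135 → q = 2.2×0.68×0.135 = 0.2020 m³/s
Q = Σ q = 12.26 m³/s

12.3 m³/s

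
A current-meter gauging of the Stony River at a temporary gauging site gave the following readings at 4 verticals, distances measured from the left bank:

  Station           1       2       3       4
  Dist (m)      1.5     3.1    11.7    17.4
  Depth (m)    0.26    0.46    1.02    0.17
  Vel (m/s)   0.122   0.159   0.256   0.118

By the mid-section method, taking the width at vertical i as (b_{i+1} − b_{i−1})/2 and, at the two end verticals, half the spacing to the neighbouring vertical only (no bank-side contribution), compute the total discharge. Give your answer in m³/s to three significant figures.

2.32 m³/s

w_1 = (3.1 − 1.5)/2 = 0.8 m; q_1 = 0.122 × 0.26 × 0.8 = 0.02538 m³/s
w_2 = (11.7 − 1.5)/2 = 5.1 m; q_2 = 0.159 × 0.46 × 5.1 = 0.3730 m³/s
w_3 = (17.4 − 3.1)/2 = 7.15 m; q_3 = 0.256 × 1.02 × 7.15 = 1.867 m³/s
w_4 = (17.4 − 11.7)/2 = 2.85 m; q_4 = 0.118 × 0.17 × 2.85 = 0.05717 m³/s
Q = Σ qᵢ = 2.323 m³/s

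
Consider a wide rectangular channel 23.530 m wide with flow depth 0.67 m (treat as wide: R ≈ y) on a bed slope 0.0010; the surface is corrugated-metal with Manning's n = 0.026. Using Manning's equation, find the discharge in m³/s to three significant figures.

14.7 m³/s

A = b·y = 23.530 × 0.67 = 15.77 m²
Wide channel: R ≈ y = 0.67 m
Q = (1/n)·A·R^(2/3)·S^(1/2) = (1/0.026) × 15.77 × 0.6700^(2/3) × 0.0010^(1/2) = 14.68 m³/s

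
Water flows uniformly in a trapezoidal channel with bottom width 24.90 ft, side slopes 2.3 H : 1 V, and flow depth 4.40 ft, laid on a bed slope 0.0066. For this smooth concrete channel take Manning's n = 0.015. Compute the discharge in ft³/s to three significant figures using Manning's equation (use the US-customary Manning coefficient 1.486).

A = (b + z·y)·y = (24.90 + 2.3×4.40)×4.40 = 154.1 ft²
P = b + 2y√(1+z²) = 24.90 + 2×4.40×√(1+2.3²) = 46.97 ft
R = A/P = 154.1/46.97 = 3.281 ft
Q = (1.486/n)·A·R^(2/3)·S^(1/2) = (1.486/0.015) × 154.1 × 3.281^(2/3) × 0.0066^(1/2) = 2738 ft³/s

2740 ft³/s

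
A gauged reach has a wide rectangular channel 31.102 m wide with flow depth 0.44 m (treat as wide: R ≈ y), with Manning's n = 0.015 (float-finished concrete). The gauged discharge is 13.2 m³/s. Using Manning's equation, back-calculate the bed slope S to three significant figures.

A = b·y = 31.102 × 0.44 = 13.68 m²
Wide channel: R ≈ y = 0.44 m
S = (Q·n / (1·A·R^(2/3)))² = (13.2×0.015 / (1×13.68×0.5785))² = 0.0006255

0.000626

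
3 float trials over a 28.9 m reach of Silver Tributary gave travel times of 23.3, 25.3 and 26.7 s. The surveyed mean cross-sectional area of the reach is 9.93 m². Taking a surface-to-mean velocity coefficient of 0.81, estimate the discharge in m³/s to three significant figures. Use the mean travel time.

t̄ = (23.3 + 25.3 + 26.7) / 3 = 25.1 s
v_surface = L / t̄ = 28.9 / 25.1 = 1.151 m/s
v_mean = 0.81 × 1.151 = 0.9326 m/s
Q = A × v_mean = 9.93 × 0.9326 = 9.261 m³/s

9.26 m³/s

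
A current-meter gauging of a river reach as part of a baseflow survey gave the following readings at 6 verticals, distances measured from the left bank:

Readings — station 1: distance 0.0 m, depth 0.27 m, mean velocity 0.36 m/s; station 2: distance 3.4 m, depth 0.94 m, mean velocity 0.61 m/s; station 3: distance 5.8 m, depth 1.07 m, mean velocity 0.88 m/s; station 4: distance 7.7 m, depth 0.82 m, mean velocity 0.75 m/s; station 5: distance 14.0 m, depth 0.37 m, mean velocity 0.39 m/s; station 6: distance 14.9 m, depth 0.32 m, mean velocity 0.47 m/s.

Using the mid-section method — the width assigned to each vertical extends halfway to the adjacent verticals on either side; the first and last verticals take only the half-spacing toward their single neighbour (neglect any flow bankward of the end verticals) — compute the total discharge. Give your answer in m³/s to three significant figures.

w_1 = (3.4 − 0.0)/2 = 1.7 m; q_1 = 0.36 × 0.27 × 1.7 = 0.1652 m³/s
w_2 = (5.8 − 0.0)/2 = 2.9 m; q_2 = 0.61 × 0.94 × 2.9 = 1.663 m³/s
w_3 = (7.7 − 3.4)/2 = 2.15 m; q_3 = 0.88 × 1.07 × 2.15 = 2.024 m³/s
w_4 = (14.0 − 5.8)/2 = 4.1 m; q_4 = 0.75 × 0.82 × 4.1 = 2.522 m³/s
w_5 = (14.9 − 7.7)/2 = 3.6 m; q_5 = 0.39 × 0.37 × 3.6 = 0.5195 m³/s
w_6 = (14.9 − 14.0)/2 = 0.45 m; q_6 = 0.47 × 0.32 × 0.45 = 0.06768 m³/s
Q = Σ qᵢ = 6.961 m³/s

6.96 m³/s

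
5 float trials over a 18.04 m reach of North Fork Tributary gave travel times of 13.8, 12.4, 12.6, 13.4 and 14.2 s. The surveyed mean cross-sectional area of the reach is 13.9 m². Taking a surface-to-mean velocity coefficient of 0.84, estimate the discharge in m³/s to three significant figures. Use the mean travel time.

15.9 m³/s

t̄ = (13.8 + 12.4 + 12.6 + 13.4 + 14.2) / 5 = 13.28 s
v_surface = L / t̄ = 18.04 / 13.28 = 1.358 m/s
v_mean = 0.84 × 1.358 = 1.141 m/s
Q = A × v_mean = 13.9 × 1.141 = 15.86 m³/s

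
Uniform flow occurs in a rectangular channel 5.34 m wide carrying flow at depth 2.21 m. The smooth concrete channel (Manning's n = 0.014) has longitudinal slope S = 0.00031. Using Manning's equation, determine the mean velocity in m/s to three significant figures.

1.43 m/s

A = b·y = 5.34 × 2.21 = 11.80 m²
P = b + 2y = 5.34 + 2×2.21 = 9.760 m
R = A/P = 11.80/9.760 = 1.209 m
Q = (1/n)·A·R^(2/3)·S^(1/2) = (1/0.014) × 11.80 × 1.209^(2/3) × 0.00031^(1/2) = 16.85 m³/s
V = Q/A = 16.85/11.80 = 1.427 m/s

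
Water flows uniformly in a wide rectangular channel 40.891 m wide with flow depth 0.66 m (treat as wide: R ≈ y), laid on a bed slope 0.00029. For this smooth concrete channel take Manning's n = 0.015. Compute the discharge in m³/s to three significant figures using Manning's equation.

A = b·y = 40.891 × 0.66 = 26.99 m²
Wide channel: R ≈ y = 0.66 m
Q = (1/n)·A·R^(2/3)·S^(1/2) = (1/0.015) × 26.99 × 0.6600^(2/3) × 0.00029^(1/2) = 23.23 m³/s

23.2 m³/s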